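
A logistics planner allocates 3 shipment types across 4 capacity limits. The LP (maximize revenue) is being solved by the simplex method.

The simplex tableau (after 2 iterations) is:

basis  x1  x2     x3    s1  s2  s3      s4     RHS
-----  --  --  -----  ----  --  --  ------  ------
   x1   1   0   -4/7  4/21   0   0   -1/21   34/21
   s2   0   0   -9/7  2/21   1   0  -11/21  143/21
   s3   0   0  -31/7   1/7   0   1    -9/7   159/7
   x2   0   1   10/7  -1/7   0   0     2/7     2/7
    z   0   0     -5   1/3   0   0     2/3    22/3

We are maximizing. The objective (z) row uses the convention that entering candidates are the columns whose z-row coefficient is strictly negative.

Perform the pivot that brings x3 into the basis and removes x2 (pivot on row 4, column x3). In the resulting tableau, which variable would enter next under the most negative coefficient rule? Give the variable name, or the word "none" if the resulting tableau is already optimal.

s1

Pivot element 10/7. New z-row = old z-row − (-5)·(row 4/(10/7)).
Updated z-row coefficients: x1: 0, x2: 7/2, x3: 0, s1: -1/6, s2: 0, s3: 0, s4: 5/3.
The most negative is -1/6 in column s1, so s1 would enter next.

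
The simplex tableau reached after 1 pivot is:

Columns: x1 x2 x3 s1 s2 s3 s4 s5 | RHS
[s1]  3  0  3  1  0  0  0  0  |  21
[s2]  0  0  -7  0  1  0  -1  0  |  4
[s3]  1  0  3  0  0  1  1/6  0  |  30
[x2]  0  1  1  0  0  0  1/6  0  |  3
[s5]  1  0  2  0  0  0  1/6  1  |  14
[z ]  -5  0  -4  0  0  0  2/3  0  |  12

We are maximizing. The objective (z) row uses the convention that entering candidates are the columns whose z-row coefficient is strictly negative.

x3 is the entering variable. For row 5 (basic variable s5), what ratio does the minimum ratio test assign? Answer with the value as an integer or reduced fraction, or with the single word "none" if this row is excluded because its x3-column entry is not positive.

Ratio = RHS / (x3 entry) = 14 / 2 = 7.

7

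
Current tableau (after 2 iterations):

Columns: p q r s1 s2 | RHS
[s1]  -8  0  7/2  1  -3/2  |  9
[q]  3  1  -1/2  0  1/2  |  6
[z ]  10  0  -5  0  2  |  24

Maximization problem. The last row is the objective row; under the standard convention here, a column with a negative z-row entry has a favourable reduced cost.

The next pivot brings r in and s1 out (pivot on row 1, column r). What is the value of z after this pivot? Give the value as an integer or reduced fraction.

Minimum ratio for r: 9/(7/2) = 18/7.
z changes by −(z-row coeff of r)·ratio = −(-5)·(18/7) = 90/7.
New z = 24 + (90/7) = 258/7.

258/7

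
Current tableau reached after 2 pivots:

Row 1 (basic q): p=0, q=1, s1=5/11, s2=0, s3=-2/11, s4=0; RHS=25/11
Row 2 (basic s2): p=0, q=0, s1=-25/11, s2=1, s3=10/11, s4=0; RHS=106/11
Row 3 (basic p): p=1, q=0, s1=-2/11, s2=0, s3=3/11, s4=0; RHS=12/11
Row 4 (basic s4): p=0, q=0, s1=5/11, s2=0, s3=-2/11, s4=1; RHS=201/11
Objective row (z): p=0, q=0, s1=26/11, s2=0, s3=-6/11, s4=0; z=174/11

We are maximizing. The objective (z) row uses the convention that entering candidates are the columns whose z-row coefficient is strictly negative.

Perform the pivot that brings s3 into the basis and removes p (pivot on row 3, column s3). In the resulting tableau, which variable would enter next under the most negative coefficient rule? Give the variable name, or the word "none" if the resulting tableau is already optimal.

none

Pivot element 3/11. New z-row = old z-row − (-6/11)·(row 3/(3/11)).
Updated z-row coefficients: p: 2, q: 0, s1: 2, s2: 0, s3: 0, s4: 0.
No coefficient is strictly negative; the tableau after this pivot is optimal.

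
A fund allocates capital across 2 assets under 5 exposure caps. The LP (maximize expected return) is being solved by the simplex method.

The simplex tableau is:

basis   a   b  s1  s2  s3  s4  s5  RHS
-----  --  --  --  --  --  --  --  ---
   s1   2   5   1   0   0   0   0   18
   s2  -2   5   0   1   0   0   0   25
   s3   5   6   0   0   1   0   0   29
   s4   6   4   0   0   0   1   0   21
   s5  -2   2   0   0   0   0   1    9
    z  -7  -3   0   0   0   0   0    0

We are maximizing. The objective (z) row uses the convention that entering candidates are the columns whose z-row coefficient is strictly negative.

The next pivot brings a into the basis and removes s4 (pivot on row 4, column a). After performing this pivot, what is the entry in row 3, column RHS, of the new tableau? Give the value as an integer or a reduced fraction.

23/2

Pivot element is row 4, column a: 6.
Normalize row 4: new (row 4, RHS) = 21/6 = 7/2.
row 3 ← row 3 − 5·(new row 4): 29 − 5·(7/2) = 23/2.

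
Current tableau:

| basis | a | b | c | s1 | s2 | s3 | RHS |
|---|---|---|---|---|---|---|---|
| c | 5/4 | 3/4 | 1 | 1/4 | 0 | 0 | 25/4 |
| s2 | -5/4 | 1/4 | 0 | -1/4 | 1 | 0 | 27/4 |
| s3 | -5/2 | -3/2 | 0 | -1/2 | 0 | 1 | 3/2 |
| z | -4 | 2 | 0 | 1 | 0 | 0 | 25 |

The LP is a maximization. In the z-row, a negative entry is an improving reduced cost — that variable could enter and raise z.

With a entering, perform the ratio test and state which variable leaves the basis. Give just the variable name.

Ratios: row 1 (c): (25/4)/(5/4) = 5; row 2 (s2): entry -5/4 ≤ 0, skip; row 3 (s3): entry -5/2 ≤ 0, skip.
Minimum ratio 5 is in the c row, so c leaves.

c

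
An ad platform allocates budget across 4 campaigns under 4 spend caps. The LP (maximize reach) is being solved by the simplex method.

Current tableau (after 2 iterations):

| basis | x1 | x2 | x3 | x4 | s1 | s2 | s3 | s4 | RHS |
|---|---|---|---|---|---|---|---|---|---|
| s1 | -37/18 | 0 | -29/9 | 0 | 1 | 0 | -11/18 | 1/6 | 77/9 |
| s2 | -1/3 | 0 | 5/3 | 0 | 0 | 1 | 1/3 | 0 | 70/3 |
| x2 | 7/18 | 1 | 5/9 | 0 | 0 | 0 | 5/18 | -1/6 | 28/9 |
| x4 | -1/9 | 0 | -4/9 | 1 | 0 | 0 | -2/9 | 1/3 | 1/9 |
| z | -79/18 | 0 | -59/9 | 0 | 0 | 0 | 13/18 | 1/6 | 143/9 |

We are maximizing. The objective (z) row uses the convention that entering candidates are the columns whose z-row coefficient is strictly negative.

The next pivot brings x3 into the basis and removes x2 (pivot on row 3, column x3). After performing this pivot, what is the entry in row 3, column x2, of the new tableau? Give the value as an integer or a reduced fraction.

9/5

Pivot element is row 3, column x3: 5/9.
Normalize row 3: new (row 3, x2) = 1/(5/9) = 9/5.
Row 3 is the pivot row, so the entry is 9/5.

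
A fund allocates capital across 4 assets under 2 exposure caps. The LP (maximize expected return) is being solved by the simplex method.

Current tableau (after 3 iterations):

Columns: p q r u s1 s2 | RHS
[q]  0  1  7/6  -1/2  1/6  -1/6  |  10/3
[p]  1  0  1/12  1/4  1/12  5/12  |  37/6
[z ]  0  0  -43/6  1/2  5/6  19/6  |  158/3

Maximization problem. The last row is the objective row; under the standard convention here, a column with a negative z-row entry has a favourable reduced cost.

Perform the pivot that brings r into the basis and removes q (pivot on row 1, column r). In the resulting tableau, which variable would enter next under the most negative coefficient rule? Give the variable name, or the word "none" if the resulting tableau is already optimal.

Pivot element 7/6. New z-row = old z-row − (-43/6)·(row 1/(7/6)).
Updated z-row coefficients: p: 0, q: 43/7, r: 0, u: -18/7, s1: 13/7, s2: 15/7.
The most negative is -18/7 in column u, so u would enter next.

u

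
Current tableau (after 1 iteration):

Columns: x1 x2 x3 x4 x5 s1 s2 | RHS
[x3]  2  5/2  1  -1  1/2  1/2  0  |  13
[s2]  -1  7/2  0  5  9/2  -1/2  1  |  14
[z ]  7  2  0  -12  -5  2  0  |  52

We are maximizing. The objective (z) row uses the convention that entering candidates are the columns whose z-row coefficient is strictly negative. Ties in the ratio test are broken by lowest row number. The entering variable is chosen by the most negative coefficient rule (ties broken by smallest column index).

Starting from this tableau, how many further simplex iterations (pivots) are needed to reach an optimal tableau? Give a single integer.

pivot: x4 in, s2 out → z = 428/5
No improving column remains; optimal.

1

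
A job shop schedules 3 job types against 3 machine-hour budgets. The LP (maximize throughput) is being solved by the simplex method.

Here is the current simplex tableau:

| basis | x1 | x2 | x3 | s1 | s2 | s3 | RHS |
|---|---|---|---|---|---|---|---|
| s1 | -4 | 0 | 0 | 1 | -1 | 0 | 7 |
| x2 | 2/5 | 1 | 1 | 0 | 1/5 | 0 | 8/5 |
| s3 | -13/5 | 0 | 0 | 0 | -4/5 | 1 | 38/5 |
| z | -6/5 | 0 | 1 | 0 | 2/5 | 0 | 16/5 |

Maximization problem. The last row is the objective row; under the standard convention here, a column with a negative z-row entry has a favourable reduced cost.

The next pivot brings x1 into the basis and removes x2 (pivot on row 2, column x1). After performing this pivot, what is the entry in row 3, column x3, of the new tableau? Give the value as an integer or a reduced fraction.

13/2

Pivot element is row 2, column x1: 2/5.
Normalize row 2: new (row 2, x3) = 1/(2/5) = 5/2.
row 3 ← row 3 − (-13/5)·(new row 2): 0 − (-13/5)·(5/2) = 13/2.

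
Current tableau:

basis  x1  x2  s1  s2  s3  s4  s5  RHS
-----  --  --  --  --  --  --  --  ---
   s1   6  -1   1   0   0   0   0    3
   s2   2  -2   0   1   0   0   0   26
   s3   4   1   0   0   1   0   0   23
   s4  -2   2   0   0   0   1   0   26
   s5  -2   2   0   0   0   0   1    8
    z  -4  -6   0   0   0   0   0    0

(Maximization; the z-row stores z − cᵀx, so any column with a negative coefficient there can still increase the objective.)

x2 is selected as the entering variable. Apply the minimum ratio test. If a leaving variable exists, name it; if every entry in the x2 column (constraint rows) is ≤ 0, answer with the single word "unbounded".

Ratios: row 1 (s1): entry -1 ≤ 0, skip; row 2 (s2): entry -2 ≤ 0, skip; row 3 (s3): 23/1 = 23; row 4 (s4): 26/2 = 13; row 5 (s5): 8/2 = 4.
Minimum ratio is in the s5 row, so s5 leaves.

s5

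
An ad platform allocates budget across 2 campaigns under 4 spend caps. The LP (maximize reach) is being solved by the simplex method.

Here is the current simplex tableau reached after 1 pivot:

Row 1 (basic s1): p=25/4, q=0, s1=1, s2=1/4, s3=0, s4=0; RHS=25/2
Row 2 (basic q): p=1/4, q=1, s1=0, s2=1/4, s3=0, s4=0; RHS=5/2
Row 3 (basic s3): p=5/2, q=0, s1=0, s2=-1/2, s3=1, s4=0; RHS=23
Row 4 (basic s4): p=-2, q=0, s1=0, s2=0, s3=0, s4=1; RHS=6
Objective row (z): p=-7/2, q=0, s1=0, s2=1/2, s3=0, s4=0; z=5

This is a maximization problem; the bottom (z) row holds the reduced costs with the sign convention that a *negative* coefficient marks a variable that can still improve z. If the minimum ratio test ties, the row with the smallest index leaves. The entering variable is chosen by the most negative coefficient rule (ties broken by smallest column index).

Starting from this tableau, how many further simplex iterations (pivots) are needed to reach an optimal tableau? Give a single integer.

1

pivot: p in, s1 out → z = 12
No improving column remains; optimal.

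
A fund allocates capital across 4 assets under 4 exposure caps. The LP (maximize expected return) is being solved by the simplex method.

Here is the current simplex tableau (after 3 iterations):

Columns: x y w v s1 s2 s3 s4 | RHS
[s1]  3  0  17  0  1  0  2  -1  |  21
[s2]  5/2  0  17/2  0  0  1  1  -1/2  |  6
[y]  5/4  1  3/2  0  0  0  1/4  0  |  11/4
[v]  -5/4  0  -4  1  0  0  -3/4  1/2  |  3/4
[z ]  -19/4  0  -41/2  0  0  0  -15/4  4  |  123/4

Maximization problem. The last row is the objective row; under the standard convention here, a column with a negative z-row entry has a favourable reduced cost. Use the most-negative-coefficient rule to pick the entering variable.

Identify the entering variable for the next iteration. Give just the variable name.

w

Objective-row coefficients: x: -19/4, y: 0, w: -41/2, v: 0, s1: 0, s2: 0, s3: -15/4, s4: 4.
The most negative is -41/2 in column w, so w enters.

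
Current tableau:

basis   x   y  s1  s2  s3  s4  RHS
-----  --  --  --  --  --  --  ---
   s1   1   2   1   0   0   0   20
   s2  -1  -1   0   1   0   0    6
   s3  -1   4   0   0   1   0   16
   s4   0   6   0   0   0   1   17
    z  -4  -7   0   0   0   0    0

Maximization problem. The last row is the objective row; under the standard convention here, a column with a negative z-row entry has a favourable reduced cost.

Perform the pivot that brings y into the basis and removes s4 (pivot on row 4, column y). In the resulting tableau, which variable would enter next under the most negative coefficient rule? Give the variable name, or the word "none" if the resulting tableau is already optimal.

x

Pivot element 6. New z-row = old z-row − (-7)·(row 4/6).
Updated z-row coefficients: x: -4, y: 0, s1: 0, s2: 0, s3: 0, s4: 7/6.
The most negative is -4 in column x, so x would enter next.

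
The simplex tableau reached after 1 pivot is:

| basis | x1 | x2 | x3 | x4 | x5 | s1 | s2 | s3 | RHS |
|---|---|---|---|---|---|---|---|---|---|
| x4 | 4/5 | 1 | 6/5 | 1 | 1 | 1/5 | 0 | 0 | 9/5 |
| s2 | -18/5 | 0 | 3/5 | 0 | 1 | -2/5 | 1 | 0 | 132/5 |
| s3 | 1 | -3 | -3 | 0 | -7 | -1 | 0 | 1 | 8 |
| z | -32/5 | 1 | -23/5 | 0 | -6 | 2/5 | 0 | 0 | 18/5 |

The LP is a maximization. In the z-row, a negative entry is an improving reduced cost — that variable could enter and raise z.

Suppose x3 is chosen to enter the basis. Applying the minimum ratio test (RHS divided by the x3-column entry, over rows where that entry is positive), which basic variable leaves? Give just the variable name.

Ratios: row 1 (x4): (9/5)/(6/5) = 3/2; row 2 (s2): (132/5)/(3/5) = 44; row 3 (s3): entry -3 ≤ 0, skip.
Minimum ratio 3/2 is in the x4 row, so x4 leaves.

x4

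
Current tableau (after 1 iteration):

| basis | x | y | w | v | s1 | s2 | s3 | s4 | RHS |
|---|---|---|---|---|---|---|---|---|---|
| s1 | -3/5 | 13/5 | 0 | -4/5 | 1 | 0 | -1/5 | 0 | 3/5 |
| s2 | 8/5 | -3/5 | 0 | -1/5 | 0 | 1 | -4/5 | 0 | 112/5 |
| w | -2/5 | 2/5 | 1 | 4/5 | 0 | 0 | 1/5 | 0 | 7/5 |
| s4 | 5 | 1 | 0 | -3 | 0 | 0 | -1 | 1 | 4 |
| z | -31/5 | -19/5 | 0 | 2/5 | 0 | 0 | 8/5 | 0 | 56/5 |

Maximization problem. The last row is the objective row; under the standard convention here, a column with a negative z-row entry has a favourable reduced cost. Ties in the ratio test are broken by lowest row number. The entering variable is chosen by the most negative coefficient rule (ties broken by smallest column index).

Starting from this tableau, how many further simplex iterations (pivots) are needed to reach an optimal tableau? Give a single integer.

pivot: x in, s4 out → z = 404/25
pivot: v in, w out → z = 369/14
No improving column remains; optimal.

2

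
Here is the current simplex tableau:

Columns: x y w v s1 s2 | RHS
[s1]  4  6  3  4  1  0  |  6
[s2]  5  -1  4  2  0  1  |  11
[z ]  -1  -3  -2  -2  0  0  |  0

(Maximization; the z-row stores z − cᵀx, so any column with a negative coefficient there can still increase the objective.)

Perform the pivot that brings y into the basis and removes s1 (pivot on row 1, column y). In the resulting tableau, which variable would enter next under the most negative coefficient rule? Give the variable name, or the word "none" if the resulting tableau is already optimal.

w

Pivot element 6. New z-row = old z-row − (-3)·(row 1/6).
Updated z-row coefficients: x: 1, y: 0, w: -1/2, v: 0, s1: 1/2, s2: 0.
The most negative is -1/2 in column w, so w would enter next.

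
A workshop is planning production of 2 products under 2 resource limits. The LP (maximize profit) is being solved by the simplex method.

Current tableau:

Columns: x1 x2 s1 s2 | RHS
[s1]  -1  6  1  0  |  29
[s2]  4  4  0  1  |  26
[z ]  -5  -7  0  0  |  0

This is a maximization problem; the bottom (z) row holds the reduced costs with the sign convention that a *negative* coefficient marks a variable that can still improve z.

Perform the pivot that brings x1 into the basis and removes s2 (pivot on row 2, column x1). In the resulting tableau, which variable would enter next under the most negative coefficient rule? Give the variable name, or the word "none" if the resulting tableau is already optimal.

x2

Pivot element 4. New z-row = old z-row − (-5)·(row 2/4).
Updated z-row coefficients: x1: 0, x2: -2, s1: 0, s2: 5/4.
The most negative is -2 in column x2, so x2 would enter next.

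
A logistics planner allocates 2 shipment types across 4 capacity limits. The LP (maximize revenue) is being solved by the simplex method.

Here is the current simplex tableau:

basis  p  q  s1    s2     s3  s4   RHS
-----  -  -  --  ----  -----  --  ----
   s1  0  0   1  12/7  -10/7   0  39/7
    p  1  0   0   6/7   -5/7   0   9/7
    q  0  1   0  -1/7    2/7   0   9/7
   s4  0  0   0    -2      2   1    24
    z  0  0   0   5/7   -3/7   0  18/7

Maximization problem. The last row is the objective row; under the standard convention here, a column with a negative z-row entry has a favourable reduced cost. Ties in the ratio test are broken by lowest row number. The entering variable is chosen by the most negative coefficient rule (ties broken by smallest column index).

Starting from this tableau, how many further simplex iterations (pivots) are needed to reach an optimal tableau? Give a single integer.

pivot: s3 in, q out → z = 9/2
No improving column remains; optimal.

1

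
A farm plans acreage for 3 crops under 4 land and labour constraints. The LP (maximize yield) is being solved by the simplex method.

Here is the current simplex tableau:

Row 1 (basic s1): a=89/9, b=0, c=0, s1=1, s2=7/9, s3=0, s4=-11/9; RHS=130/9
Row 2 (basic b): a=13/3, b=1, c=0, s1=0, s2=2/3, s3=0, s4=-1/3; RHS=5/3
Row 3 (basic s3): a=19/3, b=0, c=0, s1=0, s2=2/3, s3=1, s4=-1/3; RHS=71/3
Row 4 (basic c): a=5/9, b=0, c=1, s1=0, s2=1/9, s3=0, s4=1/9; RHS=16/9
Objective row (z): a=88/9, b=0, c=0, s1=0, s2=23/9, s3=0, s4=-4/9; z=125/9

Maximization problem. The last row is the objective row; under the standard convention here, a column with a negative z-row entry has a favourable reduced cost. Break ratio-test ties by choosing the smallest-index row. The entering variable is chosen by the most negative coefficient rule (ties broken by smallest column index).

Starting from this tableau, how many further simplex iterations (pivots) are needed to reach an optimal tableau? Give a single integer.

pivot: s4 in, c out → z = 21
No improving column remains; optimal.

1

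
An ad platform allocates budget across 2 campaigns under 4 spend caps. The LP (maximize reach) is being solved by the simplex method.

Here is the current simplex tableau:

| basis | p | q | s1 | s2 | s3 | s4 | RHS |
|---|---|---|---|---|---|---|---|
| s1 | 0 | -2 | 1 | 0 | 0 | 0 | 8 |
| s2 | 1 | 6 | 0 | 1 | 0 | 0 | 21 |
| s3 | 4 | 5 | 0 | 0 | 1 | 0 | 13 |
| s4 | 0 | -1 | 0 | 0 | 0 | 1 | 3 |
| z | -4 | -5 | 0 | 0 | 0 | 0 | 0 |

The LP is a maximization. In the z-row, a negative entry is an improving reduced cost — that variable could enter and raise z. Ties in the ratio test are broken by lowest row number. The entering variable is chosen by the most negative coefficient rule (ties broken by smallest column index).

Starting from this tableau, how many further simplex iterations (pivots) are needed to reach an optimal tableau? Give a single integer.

pivot: q in, s3 out → z = 13
No improving column remains; optimal.

1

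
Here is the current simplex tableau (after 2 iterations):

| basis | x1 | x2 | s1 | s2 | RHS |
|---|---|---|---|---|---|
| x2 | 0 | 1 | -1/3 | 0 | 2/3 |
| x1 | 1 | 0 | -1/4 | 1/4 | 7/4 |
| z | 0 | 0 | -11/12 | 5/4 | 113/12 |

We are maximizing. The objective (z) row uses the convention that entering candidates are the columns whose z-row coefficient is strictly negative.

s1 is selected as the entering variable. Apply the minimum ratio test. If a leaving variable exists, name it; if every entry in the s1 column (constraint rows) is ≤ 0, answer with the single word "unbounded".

s1-column entries: row 1: -1/3, row 2: -1/4. All ≤ 0, so s1 can increase without bound; the LP is unbounded in this direction.

unbounded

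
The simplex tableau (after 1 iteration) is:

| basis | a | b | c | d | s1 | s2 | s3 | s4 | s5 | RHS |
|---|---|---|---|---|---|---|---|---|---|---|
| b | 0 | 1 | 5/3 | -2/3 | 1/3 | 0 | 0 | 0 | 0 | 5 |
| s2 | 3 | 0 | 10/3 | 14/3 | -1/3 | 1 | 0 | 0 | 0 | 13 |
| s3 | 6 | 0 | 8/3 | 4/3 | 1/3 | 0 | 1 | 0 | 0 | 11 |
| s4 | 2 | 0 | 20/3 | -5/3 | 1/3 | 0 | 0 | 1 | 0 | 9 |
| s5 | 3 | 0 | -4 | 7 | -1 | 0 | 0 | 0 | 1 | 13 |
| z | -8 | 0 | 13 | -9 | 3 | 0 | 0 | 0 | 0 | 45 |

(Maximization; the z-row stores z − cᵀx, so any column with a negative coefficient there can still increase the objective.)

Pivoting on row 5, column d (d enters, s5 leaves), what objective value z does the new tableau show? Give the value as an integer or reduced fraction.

432/7

Minimum ratio for d: 13/7 = 13/7.
z changes by −(z-row coeff of d)·ratio = −(-9)·(13/7) = 117/7.
New z = 45 + (117/7) = 432/7.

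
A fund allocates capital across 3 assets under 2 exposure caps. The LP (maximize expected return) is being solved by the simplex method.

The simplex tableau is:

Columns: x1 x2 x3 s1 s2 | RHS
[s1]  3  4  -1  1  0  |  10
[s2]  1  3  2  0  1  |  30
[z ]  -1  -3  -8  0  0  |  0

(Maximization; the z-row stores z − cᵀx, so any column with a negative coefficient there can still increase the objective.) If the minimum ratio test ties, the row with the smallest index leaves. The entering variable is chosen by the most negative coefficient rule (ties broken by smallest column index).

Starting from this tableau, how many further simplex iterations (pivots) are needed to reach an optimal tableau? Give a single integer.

pivot: x3 in, s2 out → z = 120
No improving column remains; optimal.

1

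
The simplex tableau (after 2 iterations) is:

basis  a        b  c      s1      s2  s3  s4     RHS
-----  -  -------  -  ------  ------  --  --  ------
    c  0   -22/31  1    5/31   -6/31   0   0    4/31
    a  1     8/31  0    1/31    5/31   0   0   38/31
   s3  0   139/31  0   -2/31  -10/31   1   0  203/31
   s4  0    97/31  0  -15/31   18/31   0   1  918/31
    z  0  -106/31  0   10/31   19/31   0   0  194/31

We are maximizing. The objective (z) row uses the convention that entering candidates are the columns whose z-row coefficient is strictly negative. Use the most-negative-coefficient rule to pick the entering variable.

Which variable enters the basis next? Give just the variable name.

Objective-row coefficients: a: 0, b: -106/31, c: 0, s1: 10/31, s2: 19/31, s3: 0, s4: 0.
The most negative is -106/31 in column b, so b enters.

b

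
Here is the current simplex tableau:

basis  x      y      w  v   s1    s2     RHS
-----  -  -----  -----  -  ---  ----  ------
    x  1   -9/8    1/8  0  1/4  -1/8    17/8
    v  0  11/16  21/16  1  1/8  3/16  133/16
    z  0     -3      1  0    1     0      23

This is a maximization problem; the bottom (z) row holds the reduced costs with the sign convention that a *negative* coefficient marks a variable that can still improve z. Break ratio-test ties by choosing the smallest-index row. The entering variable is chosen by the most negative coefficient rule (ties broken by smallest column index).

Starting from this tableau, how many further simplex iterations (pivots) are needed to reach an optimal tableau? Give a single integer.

1

pivot: y in, v out → z = 652/11
No improving column remains; optimal.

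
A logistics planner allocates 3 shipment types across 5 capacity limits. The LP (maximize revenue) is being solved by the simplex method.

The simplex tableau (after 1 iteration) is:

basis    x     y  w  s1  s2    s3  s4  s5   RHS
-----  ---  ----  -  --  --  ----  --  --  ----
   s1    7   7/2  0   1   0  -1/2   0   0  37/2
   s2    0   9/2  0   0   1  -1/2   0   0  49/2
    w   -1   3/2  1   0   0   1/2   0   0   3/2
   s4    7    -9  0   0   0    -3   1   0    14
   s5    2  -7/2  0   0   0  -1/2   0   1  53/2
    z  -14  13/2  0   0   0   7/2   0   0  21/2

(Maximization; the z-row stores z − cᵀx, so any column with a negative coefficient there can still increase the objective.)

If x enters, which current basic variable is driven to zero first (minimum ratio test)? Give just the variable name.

Ratios: row 1 (s1): (37/2)/7 = 37/14; row 2 (s2): entry 0 ≤ 0, skip; row 3 (w): entry -1 ≤ 0, skip; row 4 (s4): 14/7 = 2; row 5 (s5): (53/2)/2 = 53/4.
Minimum ratio 2 is in the s4 row, so s4 leaves.

s4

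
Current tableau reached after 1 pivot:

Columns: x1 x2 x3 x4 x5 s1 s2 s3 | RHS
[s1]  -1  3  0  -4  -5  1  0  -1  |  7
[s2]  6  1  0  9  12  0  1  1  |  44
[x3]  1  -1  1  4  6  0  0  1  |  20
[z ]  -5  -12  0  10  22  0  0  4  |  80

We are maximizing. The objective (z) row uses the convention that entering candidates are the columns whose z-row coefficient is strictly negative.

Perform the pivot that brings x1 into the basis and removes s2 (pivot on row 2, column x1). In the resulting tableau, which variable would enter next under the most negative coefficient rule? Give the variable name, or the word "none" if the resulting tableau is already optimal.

Pivot element 6. New z-row = old z-row − (-5)·(row 2/6).
Updated z-row coefficients: x1: 0, x2: -67/6, x3: 0, x4: 35/2, x5: 32, s1: 0, s2: 5/6, s3: 29/6.
The most negative is -67/6 in column x2, so x2 would enter next.

x2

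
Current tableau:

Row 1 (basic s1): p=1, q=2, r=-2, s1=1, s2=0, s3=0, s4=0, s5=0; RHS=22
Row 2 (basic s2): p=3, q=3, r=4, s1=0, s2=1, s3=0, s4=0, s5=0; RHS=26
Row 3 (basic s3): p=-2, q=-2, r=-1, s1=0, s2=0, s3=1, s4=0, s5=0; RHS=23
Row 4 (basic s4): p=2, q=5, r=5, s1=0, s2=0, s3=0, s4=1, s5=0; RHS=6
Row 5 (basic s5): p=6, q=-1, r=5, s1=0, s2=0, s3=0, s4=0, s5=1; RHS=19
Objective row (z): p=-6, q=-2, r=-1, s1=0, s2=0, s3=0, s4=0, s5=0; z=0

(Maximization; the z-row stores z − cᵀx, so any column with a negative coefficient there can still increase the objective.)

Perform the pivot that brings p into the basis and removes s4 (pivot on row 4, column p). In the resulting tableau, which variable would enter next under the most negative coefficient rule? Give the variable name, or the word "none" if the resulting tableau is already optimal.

none

Pivot element 2. New z-row = old z-row − (-6)·(row 4/2).
Updated z-row coefficients: p: 0, q: 13, r: 14, s1: 0, s2: 0, s3: 0, s4: 3, s5: 0.
No coefficient is strictly negative; the tableau after this pivot is optimal.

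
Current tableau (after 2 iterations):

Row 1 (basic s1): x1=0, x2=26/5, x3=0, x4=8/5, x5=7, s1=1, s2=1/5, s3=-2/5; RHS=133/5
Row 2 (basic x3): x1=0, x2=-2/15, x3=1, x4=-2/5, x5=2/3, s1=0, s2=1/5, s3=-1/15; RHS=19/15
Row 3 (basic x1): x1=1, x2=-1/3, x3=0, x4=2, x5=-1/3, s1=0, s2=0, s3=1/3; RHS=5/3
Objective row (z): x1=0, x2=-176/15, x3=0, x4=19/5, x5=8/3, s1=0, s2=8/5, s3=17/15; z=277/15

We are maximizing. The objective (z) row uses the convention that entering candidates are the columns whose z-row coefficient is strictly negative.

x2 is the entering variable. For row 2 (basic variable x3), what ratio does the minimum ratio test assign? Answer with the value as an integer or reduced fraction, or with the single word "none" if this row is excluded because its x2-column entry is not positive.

The x2 entry in row 2 is -2/15 ≤ 0, so this row gives no ratio.

none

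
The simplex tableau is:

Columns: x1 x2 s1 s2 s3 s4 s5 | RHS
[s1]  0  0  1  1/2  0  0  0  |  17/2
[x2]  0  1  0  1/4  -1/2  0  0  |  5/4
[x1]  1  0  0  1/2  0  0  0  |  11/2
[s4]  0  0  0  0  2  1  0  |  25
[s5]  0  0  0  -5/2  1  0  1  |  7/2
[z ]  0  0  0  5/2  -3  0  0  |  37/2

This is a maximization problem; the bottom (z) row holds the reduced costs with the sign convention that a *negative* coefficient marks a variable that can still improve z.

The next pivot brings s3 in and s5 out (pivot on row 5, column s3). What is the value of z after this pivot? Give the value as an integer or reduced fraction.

29

Minimum ratio for s3: (7/2)/1 = 7/2.
z changes by −(z-row coeff of s3)·ratio = −(-3)·(7/2) = 21/2.
New z = 37/2 + (21/2) = 29.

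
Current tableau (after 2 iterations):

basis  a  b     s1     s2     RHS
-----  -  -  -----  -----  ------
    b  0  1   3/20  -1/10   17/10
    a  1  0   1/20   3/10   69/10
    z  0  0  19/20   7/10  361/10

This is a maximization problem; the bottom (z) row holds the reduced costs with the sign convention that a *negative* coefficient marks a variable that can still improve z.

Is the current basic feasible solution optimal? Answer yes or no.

No objective-row coefficient is strictly negative, so no entering variable exists; the tableau is optimal.

yes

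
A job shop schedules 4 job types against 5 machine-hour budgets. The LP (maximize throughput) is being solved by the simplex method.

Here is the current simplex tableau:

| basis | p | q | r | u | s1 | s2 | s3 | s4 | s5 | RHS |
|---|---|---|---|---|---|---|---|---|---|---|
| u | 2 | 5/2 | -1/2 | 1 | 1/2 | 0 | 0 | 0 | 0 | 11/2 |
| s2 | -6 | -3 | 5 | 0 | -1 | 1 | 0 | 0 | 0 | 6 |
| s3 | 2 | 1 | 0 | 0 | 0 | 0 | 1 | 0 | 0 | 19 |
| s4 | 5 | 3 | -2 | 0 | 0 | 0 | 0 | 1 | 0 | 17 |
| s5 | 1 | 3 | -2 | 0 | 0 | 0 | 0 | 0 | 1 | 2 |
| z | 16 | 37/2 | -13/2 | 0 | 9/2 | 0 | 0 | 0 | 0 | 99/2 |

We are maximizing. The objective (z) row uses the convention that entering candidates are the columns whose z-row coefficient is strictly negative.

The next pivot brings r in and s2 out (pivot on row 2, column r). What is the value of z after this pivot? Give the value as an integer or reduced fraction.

573/10

Minimum ratio for r: 6/5 = 6/5.
z changes by −(z-row coeff of r)·ratio = −(-13/2)·(6/5) = 39/5.
New z = 99/2 + (39/5) = 573/10.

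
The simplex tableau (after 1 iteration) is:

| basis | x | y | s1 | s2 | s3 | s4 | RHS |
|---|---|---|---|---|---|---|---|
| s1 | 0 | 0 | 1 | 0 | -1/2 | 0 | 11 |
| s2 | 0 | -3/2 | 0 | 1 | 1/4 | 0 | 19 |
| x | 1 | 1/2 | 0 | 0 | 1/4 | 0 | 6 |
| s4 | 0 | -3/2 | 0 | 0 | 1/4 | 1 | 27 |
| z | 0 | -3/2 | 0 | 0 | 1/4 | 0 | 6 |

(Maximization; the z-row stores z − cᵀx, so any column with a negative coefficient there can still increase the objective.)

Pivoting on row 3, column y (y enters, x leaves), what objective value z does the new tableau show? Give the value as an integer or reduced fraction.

24

Minimum ratio for y: 6/(1/2) = 12.
z changes by −(z-row coeff of y)·ratio = −(-3/2)·12 = 18.
New z = 6 + 18 = 24.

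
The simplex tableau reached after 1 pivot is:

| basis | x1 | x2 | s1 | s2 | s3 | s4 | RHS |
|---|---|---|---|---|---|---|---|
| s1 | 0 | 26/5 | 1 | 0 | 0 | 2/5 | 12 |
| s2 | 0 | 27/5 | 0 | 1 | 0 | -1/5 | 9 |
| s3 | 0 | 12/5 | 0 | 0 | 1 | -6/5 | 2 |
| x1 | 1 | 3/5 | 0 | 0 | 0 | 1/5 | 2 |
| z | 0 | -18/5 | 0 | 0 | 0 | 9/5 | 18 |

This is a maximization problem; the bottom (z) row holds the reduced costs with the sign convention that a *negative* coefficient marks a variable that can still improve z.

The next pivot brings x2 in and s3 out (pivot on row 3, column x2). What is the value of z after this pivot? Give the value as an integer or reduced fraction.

21

Minimum ratio for x2: 2/(12/5) = 5/6.
z changes by −(z-row coeff of x2)·ratio = −(-18/5)·(5/6) = 3.
New z = 18 + 3 = 21.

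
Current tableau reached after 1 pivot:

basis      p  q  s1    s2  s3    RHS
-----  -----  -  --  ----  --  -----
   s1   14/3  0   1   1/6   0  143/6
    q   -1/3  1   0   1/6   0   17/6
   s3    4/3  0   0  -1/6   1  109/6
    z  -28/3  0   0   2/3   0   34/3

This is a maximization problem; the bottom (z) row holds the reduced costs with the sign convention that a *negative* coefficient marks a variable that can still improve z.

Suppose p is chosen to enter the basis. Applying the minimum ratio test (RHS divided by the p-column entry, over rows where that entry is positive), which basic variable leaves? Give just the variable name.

Ratios: row 1 (s1): (143/6)/(14/3) = 143/28; row 2 (q): entry -1/3 ≤ 0, skip; row 3 (s3): (109/6)/(4/3) = 109/8.
Minimum ratio 143/28 is in the s1 row, so s1 leaves.

s1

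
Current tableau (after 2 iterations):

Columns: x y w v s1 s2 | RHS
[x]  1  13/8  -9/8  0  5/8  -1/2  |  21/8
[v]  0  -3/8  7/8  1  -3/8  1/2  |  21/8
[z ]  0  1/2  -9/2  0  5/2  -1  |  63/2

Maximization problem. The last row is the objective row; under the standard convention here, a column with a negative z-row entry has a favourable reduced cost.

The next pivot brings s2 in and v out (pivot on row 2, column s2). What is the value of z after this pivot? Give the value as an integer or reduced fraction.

147/4

Minimum ratio for s2: (21/8)/(1/2) = 21/4.
z changes by −(z-row coeff of s2)·ratio = −(-1)·(21/4) = 21/4.
New z = 63/2 + (21/4) = 147/4.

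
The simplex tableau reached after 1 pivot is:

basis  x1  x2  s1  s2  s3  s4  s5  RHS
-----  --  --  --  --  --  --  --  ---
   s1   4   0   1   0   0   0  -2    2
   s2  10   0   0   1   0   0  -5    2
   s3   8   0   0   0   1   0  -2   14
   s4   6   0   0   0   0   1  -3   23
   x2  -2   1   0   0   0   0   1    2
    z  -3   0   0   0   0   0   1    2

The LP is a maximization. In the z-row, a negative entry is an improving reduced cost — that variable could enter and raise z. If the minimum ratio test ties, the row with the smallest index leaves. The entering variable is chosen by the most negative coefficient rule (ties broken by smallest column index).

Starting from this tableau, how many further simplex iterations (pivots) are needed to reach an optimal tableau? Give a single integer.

2

pivot: x1 in, s2 out → z = 13/5
pivot: s5 in, s3 out → z = 57/10
No improving column remains; optimal.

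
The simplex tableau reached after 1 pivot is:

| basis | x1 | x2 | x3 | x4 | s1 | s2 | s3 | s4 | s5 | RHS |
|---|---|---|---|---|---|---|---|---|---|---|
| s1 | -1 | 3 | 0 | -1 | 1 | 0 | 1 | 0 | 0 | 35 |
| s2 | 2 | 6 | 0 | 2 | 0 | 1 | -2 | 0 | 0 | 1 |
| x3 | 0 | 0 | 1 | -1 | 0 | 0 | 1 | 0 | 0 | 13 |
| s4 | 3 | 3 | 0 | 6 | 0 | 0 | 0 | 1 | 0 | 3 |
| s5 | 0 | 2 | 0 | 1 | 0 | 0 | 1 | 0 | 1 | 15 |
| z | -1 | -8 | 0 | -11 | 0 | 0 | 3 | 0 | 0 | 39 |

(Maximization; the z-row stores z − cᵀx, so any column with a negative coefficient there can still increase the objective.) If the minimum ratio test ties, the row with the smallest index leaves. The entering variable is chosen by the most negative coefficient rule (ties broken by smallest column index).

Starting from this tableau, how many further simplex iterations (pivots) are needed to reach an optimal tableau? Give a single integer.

pivot: x4 in, s2 out → z = 89/2
pivot: s3 in, s4 out → z = 89/2
No improving column remains; optimal.

2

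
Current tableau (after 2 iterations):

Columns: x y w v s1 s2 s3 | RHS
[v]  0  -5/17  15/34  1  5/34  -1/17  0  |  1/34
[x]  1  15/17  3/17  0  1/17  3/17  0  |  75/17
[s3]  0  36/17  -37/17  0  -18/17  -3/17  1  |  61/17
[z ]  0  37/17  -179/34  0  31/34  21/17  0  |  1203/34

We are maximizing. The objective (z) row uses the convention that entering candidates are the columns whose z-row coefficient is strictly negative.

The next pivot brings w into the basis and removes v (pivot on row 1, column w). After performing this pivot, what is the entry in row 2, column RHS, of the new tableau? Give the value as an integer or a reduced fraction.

Pivot element is row 1, column w: 15/34.
Normalize row 1: new (row 1, RHS) = (1/34)/(15/34) = 1/15.
row 2 ← row 2 − (3/17)·(new row 1): 75/17 − (3/17)·(1/15) = 22/5.

22/5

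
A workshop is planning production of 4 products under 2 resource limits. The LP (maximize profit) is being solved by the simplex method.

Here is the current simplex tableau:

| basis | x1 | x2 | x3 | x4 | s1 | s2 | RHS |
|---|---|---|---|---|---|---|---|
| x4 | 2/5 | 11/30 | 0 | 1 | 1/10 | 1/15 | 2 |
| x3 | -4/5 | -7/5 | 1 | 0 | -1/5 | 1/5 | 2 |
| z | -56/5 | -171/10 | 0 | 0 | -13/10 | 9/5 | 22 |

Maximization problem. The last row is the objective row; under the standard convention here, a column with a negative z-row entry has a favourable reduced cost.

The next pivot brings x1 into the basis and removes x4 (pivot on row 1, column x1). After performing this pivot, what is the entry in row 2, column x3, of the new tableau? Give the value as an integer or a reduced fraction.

Pivot element is row 1, column x1: 2/5.
Normalize row 1: new (row 1, x3) = 0/(2/5) = 0.
row 2 ← row 2 − (-4/5)·(new row 1): 1 − (-4/5)·0 = 1.

1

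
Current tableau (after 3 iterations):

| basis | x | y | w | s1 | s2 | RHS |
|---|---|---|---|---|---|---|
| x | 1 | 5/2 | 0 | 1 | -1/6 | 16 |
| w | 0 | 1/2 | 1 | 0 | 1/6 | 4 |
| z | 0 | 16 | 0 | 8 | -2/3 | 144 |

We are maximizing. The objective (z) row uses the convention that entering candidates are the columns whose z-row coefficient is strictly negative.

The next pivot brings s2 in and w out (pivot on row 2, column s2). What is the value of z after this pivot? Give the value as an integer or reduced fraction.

160

Minimum ratio for s2: 4/(1/6) = 24.
z changes by −(z-row coeff of s2)·ratio = −(-2/3)·24 = 16.
New z = 144 + 16 = 160.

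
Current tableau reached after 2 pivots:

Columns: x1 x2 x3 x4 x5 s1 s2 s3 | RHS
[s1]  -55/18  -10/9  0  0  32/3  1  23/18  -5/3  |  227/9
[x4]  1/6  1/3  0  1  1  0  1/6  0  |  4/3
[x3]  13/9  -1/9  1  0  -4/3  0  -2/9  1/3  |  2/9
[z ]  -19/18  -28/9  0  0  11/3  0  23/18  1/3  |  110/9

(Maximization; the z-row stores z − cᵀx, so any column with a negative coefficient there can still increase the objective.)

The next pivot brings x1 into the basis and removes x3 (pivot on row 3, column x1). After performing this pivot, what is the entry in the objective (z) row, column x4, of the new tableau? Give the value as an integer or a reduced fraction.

0

Pivot element is row 3, column x1: 13/9.
Normalize row 3: new (row 3, x4) = 0/(13/9) = 0.
z-row ← z-row − (-19/18)·(new row 3): 0 − (-19/18)·0 = 0.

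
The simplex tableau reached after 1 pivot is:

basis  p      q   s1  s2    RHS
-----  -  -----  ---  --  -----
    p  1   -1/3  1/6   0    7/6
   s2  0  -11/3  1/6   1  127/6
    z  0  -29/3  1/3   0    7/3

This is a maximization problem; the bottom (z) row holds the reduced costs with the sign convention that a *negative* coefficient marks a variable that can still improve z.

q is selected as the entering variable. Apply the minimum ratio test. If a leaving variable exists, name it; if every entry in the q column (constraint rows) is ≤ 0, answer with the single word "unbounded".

unbounded

q-column entries: row 1: -1/3, row 2: -11/3. All ≤ 0, so q can increase without bound; the LP is unbounded in this direction.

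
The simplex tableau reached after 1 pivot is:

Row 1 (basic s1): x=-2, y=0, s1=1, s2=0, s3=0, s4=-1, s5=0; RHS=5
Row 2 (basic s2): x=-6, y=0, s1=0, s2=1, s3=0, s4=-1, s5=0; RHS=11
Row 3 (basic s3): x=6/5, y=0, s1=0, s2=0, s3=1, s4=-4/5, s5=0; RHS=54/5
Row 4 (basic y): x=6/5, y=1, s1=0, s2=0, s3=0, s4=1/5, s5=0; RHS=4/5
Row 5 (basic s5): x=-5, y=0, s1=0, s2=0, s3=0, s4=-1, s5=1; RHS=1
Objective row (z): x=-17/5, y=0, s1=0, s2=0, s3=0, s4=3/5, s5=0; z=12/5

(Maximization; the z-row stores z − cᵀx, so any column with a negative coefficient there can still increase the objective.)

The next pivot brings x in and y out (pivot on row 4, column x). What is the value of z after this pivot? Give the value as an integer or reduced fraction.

Minimum ratio for x: (4/5)/(6/5) = 2/3.
z changes by −(z-row coeff of x)·ratio = −(-17/5)·(2/3) = 34/15.
New z = 12/5 + (34/15) = 14/3.

14/3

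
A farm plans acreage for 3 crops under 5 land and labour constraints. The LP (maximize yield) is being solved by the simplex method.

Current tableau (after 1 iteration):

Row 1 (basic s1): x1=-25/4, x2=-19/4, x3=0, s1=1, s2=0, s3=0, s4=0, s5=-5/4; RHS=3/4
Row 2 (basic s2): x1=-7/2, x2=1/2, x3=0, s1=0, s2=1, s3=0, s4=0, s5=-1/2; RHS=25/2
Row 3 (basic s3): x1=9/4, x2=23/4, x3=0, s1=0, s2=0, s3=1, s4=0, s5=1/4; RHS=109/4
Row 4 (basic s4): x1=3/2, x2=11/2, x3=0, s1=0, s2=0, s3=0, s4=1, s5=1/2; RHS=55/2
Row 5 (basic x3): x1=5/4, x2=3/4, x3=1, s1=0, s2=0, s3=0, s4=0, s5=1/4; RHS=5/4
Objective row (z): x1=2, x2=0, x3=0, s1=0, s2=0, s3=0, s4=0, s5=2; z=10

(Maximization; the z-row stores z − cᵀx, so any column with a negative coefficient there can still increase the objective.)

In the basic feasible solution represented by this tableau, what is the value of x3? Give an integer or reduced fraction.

5/4

x3 is basic (row 5); its value is the RHS of that row: 5/4.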